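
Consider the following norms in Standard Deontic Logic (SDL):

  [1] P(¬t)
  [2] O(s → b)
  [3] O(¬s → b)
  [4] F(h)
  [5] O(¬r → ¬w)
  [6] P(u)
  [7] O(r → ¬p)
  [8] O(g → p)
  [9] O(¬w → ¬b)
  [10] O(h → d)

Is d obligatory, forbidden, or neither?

Neither

Premise 10 is O(h → d), but O(h) is not derivable from the premises, so it does not yield O(d).
No premise or chain of K-axiom applications forces O(d), and none forces O(¬d). So d is neither obligatory nor forbidden under these norms.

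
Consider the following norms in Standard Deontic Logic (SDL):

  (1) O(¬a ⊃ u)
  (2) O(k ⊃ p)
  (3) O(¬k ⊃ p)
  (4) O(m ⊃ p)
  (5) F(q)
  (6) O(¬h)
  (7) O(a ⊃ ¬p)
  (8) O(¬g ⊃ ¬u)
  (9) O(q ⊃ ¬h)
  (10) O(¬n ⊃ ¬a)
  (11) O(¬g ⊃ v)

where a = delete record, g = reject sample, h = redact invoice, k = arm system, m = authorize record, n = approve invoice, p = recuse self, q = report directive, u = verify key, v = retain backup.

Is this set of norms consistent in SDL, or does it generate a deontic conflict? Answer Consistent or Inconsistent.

Consistent

Premise 9 is O(q ⊃ ¬h); even if O(¬h) held, inferring O(q) would be affirming the consequent — invalid.
So O(q) is not derivable, and the apparent clash with O(¬q) does not arise.
A world satisfying every obligation exists (e.g. a=false, g=true, h=false, k=false, m=false, n=false, p=true, q=false, u=true, v=false); no atom is both obligatory and forbidden, so the set is consistent.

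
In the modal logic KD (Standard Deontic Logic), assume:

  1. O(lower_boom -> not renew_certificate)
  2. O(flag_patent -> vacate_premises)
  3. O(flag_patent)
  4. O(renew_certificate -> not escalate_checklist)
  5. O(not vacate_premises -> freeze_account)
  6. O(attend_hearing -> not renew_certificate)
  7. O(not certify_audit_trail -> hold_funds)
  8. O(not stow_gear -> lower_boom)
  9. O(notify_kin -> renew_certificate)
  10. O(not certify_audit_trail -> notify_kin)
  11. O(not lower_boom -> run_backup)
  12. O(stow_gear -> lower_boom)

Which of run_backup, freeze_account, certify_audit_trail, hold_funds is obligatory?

certify_audit_trail

Premises 12 and 8 are O(stow_gear -> lower_boom) and O(not stow_gear -> lower_boom); every ideal world satisfies stow_gear or not stow_gear, so in either case lower_boom holds — hence O(lower_boom).
Applying K to premise 1 (O(lower_boom -> not renew_certificate)) and O(lower_boom) yields O(not renew_certificate).
The contrapositive of premise 9 (O(notify_kin -> renew_certificate)) is O(not renew_certificate -> not notify_kin), and O(not renew_certificate) is already established, so O(not notify_kin).
Premise 10, O(not certify_audit_trail -> notify_kin), contraposes to O(not notify_kin -> certify_audit_trail); with O(not notify_kin) we get O(certify_audit_trail).
So O(certify_audit_trail) holds — certify_audit_trail is obligatory. None of the other listed options is made obligatory by any chain of premises.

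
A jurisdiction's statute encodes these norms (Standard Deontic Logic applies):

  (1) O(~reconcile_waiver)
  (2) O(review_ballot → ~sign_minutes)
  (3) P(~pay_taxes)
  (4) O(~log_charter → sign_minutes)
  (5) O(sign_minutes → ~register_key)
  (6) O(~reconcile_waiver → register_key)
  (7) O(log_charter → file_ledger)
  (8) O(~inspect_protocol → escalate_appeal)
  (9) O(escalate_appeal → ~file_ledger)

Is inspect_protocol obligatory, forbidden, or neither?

Obligatory

Premise 1 states O(~reconcile_waiver) outright.
From O(~reconcile_waiver) and premise 6, O(~reconcile_waiver → register_key), we obtain O(register_key).
Premise 5 is O(sign_minutes → ~register_key); contrapositively O(register_key → ~sign_minutes). Since O(register_key) holds, K gives O(~sign_minutes).
Premise 4 is O(~log_charter → sign_minutes); contrapositively O(~sign_minutes → log_charter). Since O(~sign_minutes) holds, K gives O(log_charter).
Premise 7 is O(log_charter → file_ledger); since O(log_charter), deontic closure gives O(file_ledger).
Premise 9, O(escalate_appeal → ~file_ledger), contraposes to O(file_ledger → ~escalate_appeal); with O(file_ledger) we get O(~escalate_appeal).
Premise 8 is O(~inspect_protocol → escalate_appeal); contrapositively O(~escalate_appeal → inspect_protocol). Since O(~escalate_appeal) holds, K gives O(inspect_protocol).
Premises 2, 3 do not contribute to this derivation.
Hence inspect_protocol is obligatory.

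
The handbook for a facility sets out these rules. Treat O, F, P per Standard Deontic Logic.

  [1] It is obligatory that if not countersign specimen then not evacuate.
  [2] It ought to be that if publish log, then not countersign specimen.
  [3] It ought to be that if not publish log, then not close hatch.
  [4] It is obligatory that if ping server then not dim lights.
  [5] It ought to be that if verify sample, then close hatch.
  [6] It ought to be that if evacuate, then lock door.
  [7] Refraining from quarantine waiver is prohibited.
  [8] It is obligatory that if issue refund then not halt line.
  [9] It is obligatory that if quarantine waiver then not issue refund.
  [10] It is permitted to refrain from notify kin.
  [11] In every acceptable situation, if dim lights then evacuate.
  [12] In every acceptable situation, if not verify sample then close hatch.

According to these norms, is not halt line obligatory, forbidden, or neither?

Premise 8 is O(issue_refund → ¬halt_line), but O(issue_refund) is not derivable from the premises, so it does not yield O(¬halt_line).
No premise or chain of K-axiom applications forces O(¬halt_line), and none forces O(halt_line). So ¬halt_line is neither obligatory nor forbidden under these norms.

Neither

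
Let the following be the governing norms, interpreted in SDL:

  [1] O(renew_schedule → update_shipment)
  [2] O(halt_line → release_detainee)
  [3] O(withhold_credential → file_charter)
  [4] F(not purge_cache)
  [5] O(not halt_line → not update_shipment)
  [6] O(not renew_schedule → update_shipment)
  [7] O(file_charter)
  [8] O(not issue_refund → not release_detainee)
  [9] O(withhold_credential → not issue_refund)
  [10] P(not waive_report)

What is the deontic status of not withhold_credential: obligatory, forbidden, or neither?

Premises 6 and 1 are O(not renew_schedule → update_shipment) and O(renew_schedule → update_shipment); every ideal world satisfies not renew_schedule or renew_schedule, so in either case update_shipment holds — hence O(update_shipment).
Premise 5 is O(not halt_line → not update_shipment); contrapositively O(update_shipment → halt_line). Since O(update_shipment) holds, K gives O(halt_line).
Premise 2 is O(halt_line → release_detainee); since O(halt_line), deontic closure gives O(release_detainee).
Premise 8, O(not issue_refund → not release_detainee), contraposes to O(release_detainee → issue_refund); with O(release_detainee) we get O(issue_refund).
Premise 9, O(withhold_credential → not issue_refund), contraposes to O(issue_refund → not withhold_credential); with O(issue_refund) we get O(not withhold_credential).
Premises 3, 4, 7, 10 do not contribute to this derivation.
Hence not withhold_credential is obligatory.

Obligatory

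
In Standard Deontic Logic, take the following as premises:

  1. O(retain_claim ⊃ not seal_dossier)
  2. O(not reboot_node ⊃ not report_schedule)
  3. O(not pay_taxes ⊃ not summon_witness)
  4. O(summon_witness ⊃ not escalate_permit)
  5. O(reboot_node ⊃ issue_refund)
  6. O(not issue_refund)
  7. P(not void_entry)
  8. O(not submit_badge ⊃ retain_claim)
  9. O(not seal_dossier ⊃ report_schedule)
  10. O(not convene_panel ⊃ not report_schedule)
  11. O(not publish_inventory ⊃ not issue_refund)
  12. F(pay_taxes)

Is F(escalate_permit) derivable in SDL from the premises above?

Premise 4 is O(summon_witness ⊃ not escalate_permit), but O(summon_witness) is not derivable from the premises, so it does not yield O(not escalate_permit).
No other premise forces O(not escalate_permit). An ideal world satisfying every premise can still have escalate_permit true, so F(escalate_permit) is not derivable.

No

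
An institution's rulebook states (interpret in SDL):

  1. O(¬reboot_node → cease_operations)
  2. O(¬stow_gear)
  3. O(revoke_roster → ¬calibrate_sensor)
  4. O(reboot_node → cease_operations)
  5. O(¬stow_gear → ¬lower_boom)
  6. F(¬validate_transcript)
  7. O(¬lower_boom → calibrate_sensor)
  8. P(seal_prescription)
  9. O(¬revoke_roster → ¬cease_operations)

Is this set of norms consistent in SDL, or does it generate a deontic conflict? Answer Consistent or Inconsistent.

By case analysis on reboot_node: premise 4 gives O(reboot_node → cease_operations) and premise 1 gives O(¬reboot_node → cease_operations), so O(cease_operations) either way.
The contrapositive of premise 9 (O(¬revoke_roster → ¬cease_operations)) is O(cease_operations → revoke_roster), and O(cease_operations) is already established, so O(revoke_roster).
Premise 3 is O(revoke_roster → ¬calibrate_sensor); since O(revoke_roster), deontic closure gives O(¬calibrate_sensor).
Premise 7, O(¬lower_boom → calibrate_sensor), contraposes to O(¬calibrate_sensor → lower_boom); with O(¬calibrate_sensor) we get O(lower_boom).
Premise 5, O(¬stow_gear → ¬lower_boom), contraposes to O(lower_boom → stow_gear); with O(lower_boom) we get O(stow_gear).
Yet premise 2 states O(¬stow_gear).
We now have both O(stow_gear) and O(¬stow_gear) — stow_gear is simultaneously obligatory and forbidden, violating the D-axiom.

Inconsistent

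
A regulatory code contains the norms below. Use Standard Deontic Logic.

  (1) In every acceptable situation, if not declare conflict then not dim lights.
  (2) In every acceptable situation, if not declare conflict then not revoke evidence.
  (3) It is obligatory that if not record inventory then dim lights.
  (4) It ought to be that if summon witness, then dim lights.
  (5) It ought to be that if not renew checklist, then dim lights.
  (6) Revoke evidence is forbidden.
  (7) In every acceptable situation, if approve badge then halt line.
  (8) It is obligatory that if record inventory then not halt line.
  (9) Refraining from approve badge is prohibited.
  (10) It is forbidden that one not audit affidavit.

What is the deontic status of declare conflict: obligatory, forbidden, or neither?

Obligatory

Premise 9, F(¬approve_badge), is equivalent to O(approve_badge).
Premise 7 is O(approve_badge → halt_line); since O(approve_badge), deontic closure gives O(halt_line).
The contrapositive of premise 8 (O(record_inventory → ¬halt_line)) is O(halt_line → ¬record_inventory), and O(halt_line) is already established, so O(¬record_inventory).
Premise 3 is O(¬record_inventory → dim_lights); since O(¬record_inventory), deontic closure gives O(dim_lights).
Premise 1, O(¬declare_conflict → ¬dim_lights), contraposes to O(dim_lights → declare_conflict); with O(dim_lights) we get O(declare_conflict).
Premises 2, 4, 5, 6, 10 do not contribute to this derivation.
Hence declare_conflict is obligatory.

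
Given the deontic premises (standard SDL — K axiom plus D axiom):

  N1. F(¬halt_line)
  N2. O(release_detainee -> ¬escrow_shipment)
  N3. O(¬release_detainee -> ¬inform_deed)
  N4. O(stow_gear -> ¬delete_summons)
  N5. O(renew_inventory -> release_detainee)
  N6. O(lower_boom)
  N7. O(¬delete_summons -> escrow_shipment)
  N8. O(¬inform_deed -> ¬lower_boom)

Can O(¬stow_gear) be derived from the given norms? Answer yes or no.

Yes

Premise 6 states O(lower_boom) outright.
Premise 8, O(¬inform_deed -> ¬lower_boom), contraposes to O(lower_boom -> inform_deed); with O(lower_boom) we get O(inform_deed).
Premise 3 is O(¬release_detainee -> ¬inform_deed); contrapositively O(inform_deed -> release_detainee). Since O(inform_deed) holds, K gives O(release_detainee).
Premise 2 is O(release_detainee -> ¬escrow_shipment); since O(release_detainee), deontic closure gives O(¬escrow_shipment).
The contrapositive of premise 7 (O(¬delete_summons -> escrow_shipment)) is O(¬escrow_shipment -> delete_summons), and O(¬escrow_shipment) is already established, so O(delete_summons).
Premise 4 is O(stow_gear -> ¬delete_summons); contrapositively O(delete_summons -> ¬stow_gear). Since O(delete_summons) holds, K gives O(¬stow_gear).
Premises 1, 5 do not contribute to this derivation.
So O(¬stow_gear) follows.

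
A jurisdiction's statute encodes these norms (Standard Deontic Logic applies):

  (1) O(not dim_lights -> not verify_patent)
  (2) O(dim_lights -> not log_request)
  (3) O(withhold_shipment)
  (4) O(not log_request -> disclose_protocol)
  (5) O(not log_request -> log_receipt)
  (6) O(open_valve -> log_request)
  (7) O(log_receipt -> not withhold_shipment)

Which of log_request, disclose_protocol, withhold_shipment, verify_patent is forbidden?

Premise 3 states O(withhold_shipment) outright.
Premise 7 is O(log_receipt -> not withhold_shipment); contrapositively O(withhold_shipment -> not log_receipt). Since O(withhold_shipment) holds, K gives O(not log_receipt).
The contrapositive of premise 5 (O(not log_request -> log_receipt)) is O(not log_receipt -> log_request), and O(not log_receipt) is already established, so O(log_request).
Premise 2, O(dim_lights -> not log_request), contraposes to O(log_request -> not dim_lights); with O(log_request) we get O(not dim_lights).
Applying K to premise 1 (O(not dim_lights -> not verify_patent)) and O(not dim_lights) yields O(not verify_patent).
So O(not verify_patent) holds, i.e. verify_patent is forbidden. None of the other listed options is forbidden under the premises.

verify_patent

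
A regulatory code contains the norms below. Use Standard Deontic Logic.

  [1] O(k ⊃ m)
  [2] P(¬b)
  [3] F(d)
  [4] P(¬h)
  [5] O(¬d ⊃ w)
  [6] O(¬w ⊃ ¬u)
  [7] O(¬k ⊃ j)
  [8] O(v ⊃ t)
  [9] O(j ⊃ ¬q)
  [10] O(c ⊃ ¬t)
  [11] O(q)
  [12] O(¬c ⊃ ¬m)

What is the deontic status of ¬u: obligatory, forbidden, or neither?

Premise 6 is O(¬w ⊃ ¬u), but O(¬w) is not derivable from the premises, so it does not yield O(¬u).
No premise or chain of K-axiom applications forces O(¬u), and none forces O(u). So ¬u is neither obligatory nor forbidden under these norms.

Neither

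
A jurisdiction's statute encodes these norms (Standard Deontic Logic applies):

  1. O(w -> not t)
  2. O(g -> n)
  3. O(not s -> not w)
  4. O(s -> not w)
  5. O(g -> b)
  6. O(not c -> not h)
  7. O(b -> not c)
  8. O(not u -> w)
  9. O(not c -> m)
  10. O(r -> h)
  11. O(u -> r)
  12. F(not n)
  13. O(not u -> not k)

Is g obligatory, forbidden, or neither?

Forbidden

By case analysis on s: premise 4 gives O(s -> not w) and premise 3 gives O(not s -> not w), so O(not w) either way.
Premise 8, O(not u -> w), contraposes to O(not w -> u); with O(not w) we get O(u).
Applying K to premise 11 (O(u -> r)) and O(u) yields O(r).
Applying K to premise 10 (O(r -> h)) and O(r) yields O(h).
Premise 6 is O(not c -> not h); contrapositively O(h -> c). Since O(h) holds, K gives O(c).
Premise 7, O(b -> not c), contraposes to O(c -> not b); with O(c) we get O(not b).
The contrapositive of premise 5 (O(g -> b)) is O(not b -> not g), and O(not b) is already established, so O(not g).
Premises 1, 2, 9, 12, 13 do not contribute to this derivation.
Thus O(not g), which is F(g): g is forbidden.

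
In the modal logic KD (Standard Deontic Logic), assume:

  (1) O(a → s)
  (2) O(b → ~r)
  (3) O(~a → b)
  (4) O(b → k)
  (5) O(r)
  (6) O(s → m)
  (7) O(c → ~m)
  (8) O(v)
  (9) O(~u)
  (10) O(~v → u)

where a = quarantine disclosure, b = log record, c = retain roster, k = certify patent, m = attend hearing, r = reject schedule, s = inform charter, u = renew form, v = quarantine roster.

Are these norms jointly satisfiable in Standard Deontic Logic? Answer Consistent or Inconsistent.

Premise 10 is O(~v → u), but O(~v) is not derivable from the premises, so it does not yield O(u).
So O(u) is not derivable, and the apparent clash with O(~u) does not arise.
A world satisfying every obligation exists (e.g. a=true, b=false, c=false, k=false, m=true, r=true, s=true, u=false, v=true); no atom is both obligatory and forbidden, so the set is consistent.

Consistent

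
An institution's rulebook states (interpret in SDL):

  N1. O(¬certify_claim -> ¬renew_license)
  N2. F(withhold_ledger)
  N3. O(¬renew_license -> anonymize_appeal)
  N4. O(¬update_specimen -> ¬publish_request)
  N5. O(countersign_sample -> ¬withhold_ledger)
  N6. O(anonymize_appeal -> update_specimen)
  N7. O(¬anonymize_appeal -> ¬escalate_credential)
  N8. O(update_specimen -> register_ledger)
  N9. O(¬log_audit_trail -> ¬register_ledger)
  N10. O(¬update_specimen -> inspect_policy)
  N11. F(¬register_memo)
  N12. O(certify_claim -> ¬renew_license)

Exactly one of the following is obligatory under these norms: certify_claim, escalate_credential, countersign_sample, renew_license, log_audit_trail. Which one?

log_audit_trail

By case analysis on ¬certify_claim: premise 1 gives O(¬certify_claim -> ¬renew_license) and premise 12 gives O(certify_claim -> ¬renew_license), so O(¬renew_license) either way.
Applying K to premise 3 (O(¬renew_license -> anonymize_appeal)) and O(¬renew_license) yields O(anonymize_appeal).
With premise 6, O(anonymize_appeal -> update_specimen), the K-axiom yields O(update_specimen).
Applying K to premise 8 (O(update_specimen -> register_ledger)) and O(update_specimen) yields O(register_ledger).
Premise 9 is O(¬log_audit_trail -> ¬register_ledger); contrapositively O(register_ledger -> log_audit_trail). Since O(register_ledger) holds, K gives O(log_audit_trail).
So O(log_audit_trail) holds — log_audit_trail is obligatory. None of the other listed options is made obligatory by any chain of premises.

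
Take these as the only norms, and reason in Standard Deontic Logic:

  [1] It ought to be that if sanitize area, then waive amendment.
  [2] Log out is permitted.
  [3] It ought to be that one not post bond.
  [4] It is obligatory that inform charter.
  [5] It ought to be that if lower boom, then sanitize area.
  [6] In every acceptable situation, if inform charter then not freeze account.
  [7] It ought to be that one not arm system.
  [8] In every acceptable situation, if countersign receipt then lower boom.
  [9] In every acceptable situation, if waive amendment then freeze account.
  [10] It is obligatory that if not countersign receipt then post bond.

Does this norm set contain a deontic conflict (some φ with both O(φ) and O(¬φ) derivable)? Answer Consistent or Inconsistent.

Premise 4 states O(inform_charter) outright.
Premise 6 is O(inform_charter → ¬freeze_account); since O(inform_charter), deontic closure gives O(¬freeze_account).
Premise 9, O(waive_amendment → freeze_account), contraposes to O(¬freeze_account → ¬waive_amendment); with O(¬freeze_account) we get O(¬waive_amendment).
Premise 1 is O(sanitize_area → waive_amendment); contrapositively O(¬waive_amendment → ¬sanitize_area). Since O(¬waive_amendment) holds, K gives O(¬sanitize_area).
Premise 5, O(lower_boom → sanitize_area), contraposes to O(¬sanitize_area → ¬lower_boom); with O(¬sanitize_area) we get O(¬lower_boom).
The contrapositive of premise 8 (O(countersign_receipt → lower_boom)) is O(¬lower_boom → ¬countersign_receipt), and O(¬lower_boom) is already established, so O(¬countersign_receipt).
Applying K to premise 10 (O(¬countersign_receipt → post_bond)) and O(¬countersign_receipt) yields O(post_bond).
But premise 3 directly asserts O(¬post_bond).
We now have both O(post_bond) and O(¬post_bond) — post_bond is simultaneously obligatory and forbidden, violating the D-axiom.

Inconsistent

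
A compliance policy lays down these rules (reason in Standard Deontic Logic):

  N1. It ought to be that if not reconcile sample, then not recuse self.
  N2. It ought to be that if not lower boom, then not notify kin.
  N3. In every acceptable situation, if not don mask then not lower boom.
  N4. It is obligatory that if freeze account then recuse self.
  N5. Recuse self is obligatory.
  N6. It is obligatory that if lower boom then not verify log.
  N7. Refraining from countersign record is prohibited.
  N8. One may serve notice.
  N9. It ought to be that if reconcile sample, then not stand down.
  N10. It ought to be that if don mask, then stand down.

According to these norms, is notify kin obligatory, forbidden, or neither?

Premise 5 gives O(recuse_self).
Premise 1, O(¬reconcile_sample → ¬recuse_self), contraposes to O(recuse_self → reconcile_sample); with O(recuse_self) we get O(reconcile_sample).
With premise 9, O(reconcile_sample → ¬stand_down), the K-axiom yields O(¬stand_down).
Premise 10 is O(don_mask → stand_down); contrapositively O(¬stand_down → ¬don_mask). Since O(¬stand_down) holds, K gives O(¬don_mask).
Premise 3 is O(¬don_mask → ¬lower_boom); since O(¬don_mask), deontic closure gives O(¬lower_boom).
From O(¬lower_boom) and premise 2, O(¬lower_boom → ¬notify_kin), we obtain O(¬notify_kin).
Premises 4, 6, 7, 8 do not contribute to this derivation.
Thus O(¬notify_kin), which is F(notify_kin): notify_kin is forbidden.

Forbidden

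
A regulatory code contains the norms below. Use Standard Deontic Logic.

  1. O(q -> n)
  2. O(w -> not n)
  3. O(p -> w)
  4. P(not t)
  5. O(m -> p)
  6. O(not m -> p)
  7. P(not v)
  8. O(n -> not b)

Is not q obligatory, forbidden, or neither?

Premises 5 and 6 cover both cases: O(m -> p) and O(not m -> p). Since m ∨ not m is a tautology, O(p) follows.
With premise 3, O(p -> w), the K-axiom yields O(w).
With premise 2, O(w -> not n), the K-axiom yields O(not n).
Premise 1, O(q -> n), contraposes to O(not n -> not q); with O(not n) we get O(not q).
Premises 4, 7, 8 do not contribute to this derivation.
Hence not q is obligatory.

Obligatory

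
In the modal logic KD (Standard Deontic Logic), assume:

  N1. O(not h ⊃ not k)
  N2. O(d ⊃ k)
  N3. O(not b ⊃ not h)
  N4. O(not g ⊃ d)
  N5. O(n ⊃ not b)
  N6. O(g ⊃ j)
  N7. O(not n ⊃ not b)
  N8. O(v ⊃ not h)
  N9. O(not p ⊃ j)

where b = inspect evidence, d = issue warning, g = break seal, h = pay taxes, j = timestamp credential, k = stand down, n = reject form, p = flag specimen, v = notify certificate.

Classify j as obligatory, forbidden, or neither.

Obligatory

Premises 5 and 7 are O(n ⊃ not b) and O(not n ⊃ not b); every ideal world satisfies n or not n, so in either case not b holds — hence O(not b).
Premise 3 is O(not b ⊃ not h); since O(not b), deontic closure gives O(not h).
Premise 1 is O(not h ⊃ not k); since O(not h), deontic closure gives O(not k).
Premise 2 is O(d ⊃ k); contrapositively O(not k ⊃ not d). Since O(not k) holds, K gives O(not d).
Premise 4, O(not g ⊃ d), contraposes to O(not d ⊃ g); with O(not d) we get O(g).
With premise 6, O(g ⊃ j), the K-axiom yields O(j).
Premises 8, 9 do not contribute to this derivation.
Hence j is obligatory.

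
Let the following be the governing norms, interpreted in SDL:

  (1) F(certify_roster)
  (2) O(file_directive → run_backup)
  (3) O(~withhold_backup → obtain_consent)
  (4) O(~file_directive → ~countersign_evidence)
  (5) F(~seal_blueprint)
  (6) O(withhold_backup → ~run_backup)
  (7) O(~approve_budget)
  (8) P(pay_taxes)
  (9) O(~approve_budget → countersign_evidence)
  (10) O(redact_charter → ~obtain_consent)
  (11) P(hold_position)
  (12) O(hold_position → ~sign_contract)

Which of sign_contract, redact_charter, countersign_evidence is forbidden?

redact_charter

Premise 7 gives O(~approve_budget).
With premise 9, O(~approve_budget → countersign_evidence), the K-axiom yields O(countersign_evidence).
Premise 4 is O(~file_directive → ~countersign_evidence); contrapositively O(countersign_evidence → file_directive). Since O(countersign_evidence) holds, K gives O(file_directive).
Applying K to premise 2 (O(file_directive → run_backup)) and O(file_directive) yields O(run_backup).
The contrapositive of premise 6 (O(withhold_backup → ~run_backup)) is O(run_backup → ~withhold_backup), and O(run_backup) is already established, so O(~withhold_backup).
From O(~withhold_backup) and premise 3, O(~withhold_backup → obtain_consent), we obtain O(obtain_consent).
Premise 10, O(redact_charter → ~obtain_consent), contraposes to O(obtain_consent → ~redact_charter); with O(obtain_consent) we get O(~redact_charter).
So O(~redact_charter) holds, i.e. redact_charter is forbidden. None of the other listed options is forbidden under the premises.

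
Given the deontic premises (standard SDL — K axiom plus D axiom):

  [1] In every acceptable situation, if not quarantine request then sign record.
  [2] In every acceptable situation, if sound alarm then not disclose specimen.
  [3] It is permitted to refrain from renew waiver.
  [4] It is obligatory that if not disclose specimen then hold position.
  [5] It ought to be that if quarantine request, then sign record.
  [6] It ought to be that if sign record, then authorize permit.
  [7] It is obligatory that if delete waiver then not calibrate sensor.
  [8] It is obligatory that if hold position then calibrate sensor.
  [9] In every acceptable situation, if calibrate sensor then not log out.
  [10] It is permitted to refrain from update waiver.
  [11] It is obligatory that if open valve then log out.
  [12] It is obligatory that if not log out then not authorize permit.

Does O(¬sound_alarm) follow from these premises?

Premises 5 and 1 are O(quarantine_request → sign_record) and O(¬quarantine_request → sign_record); every ideal world satisfies quarantine_request or ¬quarantine_request, so in either case sign_record holds — hence O(sign_record).
Premise 6 is O(sign_record → authorize_permit); since O(sign_record), deontic closure gives O(authorize_permit).
Premise 12 is O(¬log_out → ¬authorize_permit); contrapositively O(authorize_permit → log_out). Since O(authorize_permit) holds, K gives O(log_out).
Premise 9, O(calibrate_sensor → ¬log_out), contraposes to O(log_out → ¬calibrate_sensor); with O(log_out) we get O(¬calibrate_sensor).
Premise 8 is O(hold_position → calibrate_sensor); contrapositively O(¬calibrate_sensor → ¬hold_position). Since O(¬calibrate_sensor) holds, K gives O(¬hold_position).
Premise 4 is O(¬disclose_specimen → hold_position); contrapositively O(¬hold_position → disclose_specimen). Since O(¬hold_position) holds, K gives O(disclose_specimen).
The contrapositive of premise 2 (O(sound_alarm → ¬disclose_specimen)) is O(disclose_specimen → ¬sound_alarm), and O(disclose_specimen) is already established, so O(¬sound_alarm).
Premises 3, 7, 10, 11 do not contribute to this derivation.
So O(¬sound_alarm) follows.

Yes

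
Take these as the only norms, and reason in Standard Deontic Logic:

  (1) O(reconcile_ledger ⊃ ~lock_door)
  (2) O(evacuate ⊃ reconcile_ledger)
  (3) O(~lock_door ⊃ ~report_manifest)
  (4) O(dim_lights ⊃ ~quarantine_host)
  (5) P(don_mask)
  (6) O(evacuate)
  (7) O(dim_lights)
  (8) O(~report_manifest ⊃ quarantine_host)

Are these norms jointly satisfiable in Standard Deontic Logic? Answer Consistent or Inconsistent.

Inconsistent

Premise 7 gives O(dim_lights).
Applying K to premise 4 (O(dim_lights ⊃ ~quarantine_host)) and O(dim_lights) yields O(~quarantine_host).
The contrapositive of premise 8 (O(~report_manifest ⊃ quarantine_host)) is O(~quarantine_host ⊃ report_manifest), and O(~quarantine_host) is already established, so O(report_manifest).
Premise 3, O(~lock_door ⊃ ~report_manifest), contraposes to O(report_manifest ⊃ lock_door); with O(report_manifest) we get O(lock_door).
Premise 1 is O(reconcile_ledger ⊃ ~lock_door); contrapositively O(lock_door ⊃ ~reconcile_ledger). Since O(lock_door) holds, K gives O(~reconcile_ledger).
Premise 2, O(evacuate ⊃ reconcile_ledger), contraposes to O(~reconcile_ledger ⊃ ~evacuate); with O(~reconcile_ledger) we get O(~evacuate).
However, premise 6 gives O(evacuate).
We now have both O(~evacuate) and O(evacuate) — evacuate is simultaneously obligatory and forbidden, violating the D-axiom.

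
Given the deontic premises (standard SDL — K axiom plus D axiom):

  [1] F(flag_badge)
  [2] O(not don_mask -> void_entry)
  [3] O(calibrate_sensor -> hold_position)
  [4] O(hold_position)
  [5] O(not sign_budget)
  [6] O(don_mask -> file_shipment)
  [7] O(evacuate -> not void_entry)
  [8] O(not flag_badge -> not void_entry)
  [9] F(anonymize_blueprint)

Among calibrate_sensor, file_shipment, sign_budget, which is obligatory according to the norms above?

file_shipment

Premise 1 is F(flag_badge), i.e. O(not flag_badge).
From O(not flag_badge) and premise 8, O(not flag_badge -> not void_entry), we obtain O(not void_entry).
Premise 2, O(not don_mask -> void_entry), contraposes to O(not void_entry -> don_mask); with O(not void_entry) we get O(don_mask).
Premise 6 is O(don_mask -> file_shipment); since O(don_mask), deontic closure gives O(file_shipment).
So O(file_shipment) holds — file_shipment is obligatory. None of the other listed options is made obligatory by any chain of premises.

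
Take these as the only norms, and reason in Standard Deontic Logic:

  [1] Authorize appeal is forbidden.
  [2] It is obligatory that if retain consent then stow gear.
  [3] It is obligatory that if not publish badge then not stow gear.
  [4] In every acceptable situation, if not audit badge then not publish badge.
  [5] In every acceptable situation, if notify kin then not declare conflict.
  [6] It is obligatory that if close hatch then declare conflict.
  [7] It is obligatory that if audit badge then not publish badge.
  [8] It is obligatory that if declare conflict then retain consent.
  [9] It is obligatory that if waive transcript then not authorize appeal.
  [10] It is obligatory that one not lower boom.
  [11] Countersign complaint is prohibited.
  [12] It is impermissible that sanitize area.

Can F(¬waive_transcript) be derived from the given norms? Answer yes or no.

Premise 9 is O(waive_transcript → ¬authorize_appeal); even if O(¬authorize_appeal) held, inferring O(waive_transcript) would be affirming the consequent — invalid.
No other premise forces O(waive_transcript). An ideal world satisfying every premise can still have ¬waive_transcript true, so F(¬waive_transcript) is not derivable.

No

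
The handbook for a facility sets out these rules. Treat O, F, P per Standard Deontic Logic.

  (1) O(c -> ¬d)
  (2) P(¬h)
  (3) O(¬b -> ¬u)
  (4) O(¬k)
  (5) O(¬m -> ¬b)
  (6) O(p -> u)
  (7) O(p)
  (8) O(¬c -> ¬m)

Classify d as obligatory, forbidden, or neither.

Forbidden

Premise 7 states O(p) outright.
With premise 6, O(p -> u), the K-axiom yields O(u).
The contrapositive of premise 3 (O(¬b -> ¬u)) is O(u -> b), and O(u) is already established, so O(b).
The contrapositive of premise 5 (O(¬m -> ¬b)) is O(b -> m), and O(b) is already established, so O(m).
The contrapositive of premise 8 (O(¬c -> ¬m)) is O(m -> c), and O(m) is already established, so O(c).
Premise 1 is O(c -> ¬d); since O(c), deontic closure gives O(¬d).
Premises 2, 4 do not contribute to this derivation.
Thus O(¬d), which is F(d): d is forbidden.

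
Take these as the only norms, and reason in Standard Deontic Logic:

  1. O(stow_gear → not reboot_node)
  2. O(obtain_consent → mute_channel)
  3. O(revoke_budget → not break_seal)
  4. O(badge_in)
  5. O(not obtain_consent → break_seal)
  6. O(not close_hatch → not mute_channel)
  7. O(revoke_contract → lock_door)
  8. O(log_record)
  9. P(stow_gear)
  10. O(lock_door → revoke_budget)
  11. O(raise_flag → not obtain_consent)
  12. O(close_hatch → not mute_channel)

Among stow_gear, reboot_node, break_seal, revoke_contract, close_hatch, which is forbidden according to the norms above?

By case analysis on not close_hatch: premise 6 gives O(not close_hatch → not mute_channel) and premise 12 gives O(close_hatch → not mute_channel), so O(not mute_channel) either way.
Premise 2, O(obtain_consent → mute_channel), contraposes to O(not mute_channel → not obtain_consent); with O(not mute_channel) we get O(not obtain_consent).
From O(not obtain_consent) and premise 5, O(not obtain_consent → break_seal), we obtain O(break_seal).
Premise 3, O(revoke_budget → not break_seal), contraposes to O(break_seal → not revoke_budget); with O(break_seal) we get O(not revoke_budget).
Premise 10, O(lock_door → revoke_budget), contraposes to O(not revoke_budget → not lock_door); with O(not revoke_budget) we get O(not lock_door).
Premise 7, O(revoke_contract → lock_door), contraposes to O(not lock_door → not revoke_contract); with O(not lock_door) we get O(not revoke_contract).
So O(not revoke_contract) holds, i.e. revoke_contract is forbidden. None of the other listed options is forbidden under the premises.

revoke_contract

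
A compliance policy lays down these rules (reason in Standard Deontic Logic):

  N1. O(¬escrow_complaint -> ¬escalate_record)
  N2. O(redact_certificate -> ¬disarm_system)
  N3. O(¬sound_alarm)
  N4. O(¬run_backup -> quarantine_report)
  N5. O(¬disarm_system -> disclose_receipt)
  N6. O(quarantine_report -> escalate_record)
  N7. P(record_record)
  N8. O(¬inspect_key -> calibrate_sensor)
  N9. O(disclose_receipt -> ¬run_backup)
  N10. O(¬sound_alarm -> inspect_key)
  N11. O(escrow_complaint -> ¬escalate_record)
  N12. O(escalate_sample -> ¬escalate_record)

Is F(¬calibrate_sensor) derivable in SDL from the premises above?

Premise 8 is O(¬inspect_key -> calibrate_sensor), but O(¬inspect_key) is not derivable from the premises, so it does not yield O(calibrate_sensor).
No other premise forces O(calibrate_sensor). An ideal world satisfying every premise can still have ¬calibrate_sensor true, so F(¬calibrate_sensor) is not derivable.

No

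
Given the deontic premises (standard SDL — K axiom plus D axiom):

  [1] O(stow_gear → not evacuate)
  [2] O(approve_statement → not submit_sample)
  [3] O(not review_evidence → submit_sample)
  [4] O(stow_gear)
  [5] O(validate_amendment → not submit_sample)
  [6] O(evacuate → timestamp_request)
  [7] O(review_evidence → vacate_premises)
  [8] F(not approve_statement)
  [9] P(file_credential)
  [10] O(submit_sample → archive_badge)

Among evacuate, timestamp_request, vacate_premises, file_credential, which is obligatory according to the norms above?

vacate_premises

Premise 8 is F(not approve_statement), i.e. O(approve_statement).
With premise 2, O(approve_statement → not submit_sample), the K-axiom yields O(not submit_sample).
The contrapositive of premise 3 (O(not review_evidence → submit_sample)) is O(not submit_sample → review_evidence), and O(not submit_sample) is already established, so O(review_evidence).
Applying K to premise 7 (O(review_evidence → vacate_premises)) and O(review_evidence) yields O(vacate_premises).
So O(vacate_premises) holds — vacate_premises is obligatory. None of the other listed options is made obligatory by any chain of premises.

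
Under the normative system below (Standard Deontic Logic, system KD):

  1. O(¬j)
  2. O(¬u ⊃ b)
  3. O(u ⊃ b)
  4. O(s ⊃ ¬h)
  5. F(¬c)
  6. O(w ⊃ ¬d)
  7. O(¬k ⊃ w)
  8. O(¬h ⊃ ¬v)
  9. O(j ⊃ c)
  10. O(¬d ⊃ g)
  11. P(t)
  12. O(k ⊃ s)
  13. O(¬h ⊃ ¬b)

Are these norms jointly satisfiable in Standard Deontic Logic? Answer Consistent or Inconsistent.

Consistent

Premise 9 is O(j ⊃ c); even if O(c) held, inferring O(j) would be affirming the consequent — invalid.
So O(j) is not derivable, and the apparent clash with O(¬j) does not arise.
A world satisfying every obligation exists (e.g. b=true, c=true, d=false, g=true, h=true, j=false, k=false, s=false, t=false, u=false, v=false, w=true); no atom is both obligatory and forbidden, so the set is consistent.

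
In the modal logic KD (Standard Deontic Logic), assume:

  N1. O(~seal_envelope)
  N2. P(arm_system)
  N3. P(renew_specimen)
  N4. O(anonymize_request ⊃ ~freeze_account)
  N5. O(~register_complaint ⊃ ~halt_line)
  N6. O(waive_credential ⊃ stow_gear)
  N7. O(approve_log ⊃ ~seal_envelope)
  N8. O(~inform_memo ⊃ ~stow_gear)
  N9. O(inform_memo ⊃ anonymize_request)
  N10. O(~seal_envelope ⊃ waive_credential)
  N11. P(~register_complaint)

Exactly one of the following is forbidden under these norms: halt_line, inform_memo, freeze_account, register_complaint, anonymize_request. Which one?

From premise 1 we have O(~seal_envelope).
Applying K to premise 10 (O(~seal_envelope ⊃ waive_credential)) and O(~seal_envelope) yields O(waive_credential).
With premise 6, O(waive_credential ⊃ stow_gear), the K-axiom yields O(stow_gear).
Premise 8 is O(~inform_memo ⊃ ~stow_gear); contrapositively O(stow_gear ⊃ inform_memo). Since O(stow_gear) holds, K gives O(inform_memo).
Premise 9 is O(inform_memo ⊃ anonymize_request); since O(inform_memo), deontic closure gives O(anonymize_request).
From O(anonymize_request) and premise 4, O(anonymize_request ⊃ ~freeze_account), we obtain O(~freeze_account).
So O(~freeze_account) holds, i.e. freeze_account is forbidden. None of the other listed options is forbidden under the premises.

freeze_account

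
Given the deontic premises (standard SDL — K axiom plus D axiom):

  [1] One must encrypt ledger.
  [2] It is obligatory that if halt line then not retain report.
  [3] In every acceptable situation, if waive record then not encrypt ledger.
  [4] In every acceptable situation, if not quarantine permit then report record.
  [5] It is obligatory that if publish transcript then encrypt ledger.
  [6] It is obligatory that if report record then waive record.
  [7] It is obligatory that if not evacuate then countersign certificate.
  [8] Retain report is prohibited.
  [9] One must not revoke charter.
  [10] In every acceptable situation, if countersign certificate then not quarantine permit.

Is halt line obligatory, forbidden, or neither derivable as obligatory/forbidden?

Premise 2 is O(halt_line → ¬retain_report); even if O(¬retain_report) held, inferring O(halt_line) would be affirming the consequent — invalid.
No premise or chain of K-axiom applications forces O(halt_line), and none forces O(¬halt_line). So halt_line is neither obligatory nor forbidden under these norms.

Neither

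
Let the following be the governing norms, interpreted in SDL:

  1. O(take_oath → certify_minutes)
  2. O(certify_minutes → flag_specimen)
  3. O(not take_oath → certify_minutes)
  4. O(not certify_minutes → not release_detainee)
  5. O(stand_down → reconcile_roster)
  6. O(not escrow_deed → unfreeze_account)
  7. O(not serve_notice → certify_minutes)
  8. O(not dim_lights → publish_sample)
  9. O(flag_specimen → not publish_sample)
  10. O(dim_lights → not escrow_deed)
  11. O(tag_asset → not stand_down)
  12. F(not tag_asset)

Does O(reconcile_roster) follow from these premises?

No

Premise 5 is O(stand_down → reconcile_roster), but O(stand_down) is not derivable from the premises, so it does not yield O(reconcile_roster).
No other premise forces O(reconcile_roster). An ideal world satisfying every premise can still have reconcile_roster false, so O(reconcile_roster) is not derivable.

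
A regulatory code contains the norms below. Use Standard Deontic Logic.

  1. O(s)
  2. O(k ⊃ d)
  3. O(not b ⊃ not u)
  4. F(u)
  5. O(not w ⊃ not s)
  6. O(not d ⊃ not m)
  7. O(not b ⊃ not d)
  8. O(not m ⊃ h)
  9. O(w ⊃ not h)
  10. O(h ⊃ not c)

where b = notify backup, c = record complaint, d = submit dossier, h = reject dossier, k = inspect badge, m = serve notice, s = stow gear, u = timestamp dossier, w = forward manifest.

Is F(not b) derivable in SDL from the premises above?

Premise 1 gives O(s).
Premise 5 is O(not w ⊃ not s); contrapositively O(s ⊃ w). Since O(s) holds, K gives O(w).
Applying K to premise 9 (O(w ⊃ not h)) and O(w) yields O(not h).
Premise 8 is O(not m ⊃ h); contrapositively O(not h ⊃ m). Since O(not h) holds, K gives O(m).
Premise 6, O(not d ⊃ not m), contraposes to O(m ⊃ d); with O(m) we get O(d).
Premise 7, O(not b ⊃ not d), contraposes to O(d ⊃ b); with O(d) we get O(b).
Premises 2, 3, 4, 10 do not contribute to this derivation.
So O(b) holds, i.e. F(not b). The claim follows.

Yes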